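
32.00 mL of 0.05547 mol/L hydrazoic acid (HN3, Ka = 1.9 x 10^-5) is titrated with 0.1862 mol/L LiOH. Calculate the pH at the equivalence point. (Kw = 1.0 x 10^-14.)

8.68

n(HN3) = 0.05547 x 0.03200 = 0.001775 mol; V(LiOH) at equivalence = 0.001775/0.1862 = 0.009533 L.
At equivalence all the acid is converted to N3-; total volume = 0.03200 + 0.009533 = 0.04153 L, so [N3-] = 0.001775/0.04153 = 0.04274 M.
Kb = Kw/Ka = 1.0e-14 / 1.9 x 10^-5 = 5.26e-10.
[OH^-] = sqrt(Kb x [N3-]) = sqrt(5.26e-10 x 0.04274) = 4.74e-6 M.
pOH = 5.32, so pH = 14.00 - 5.32 = 8.68.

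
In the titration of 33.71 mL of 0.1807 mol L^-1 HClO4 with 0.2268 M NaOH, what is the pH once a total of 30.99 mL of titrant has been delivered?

n(acid) = 0.1807 x 0.03371 = 0.006091 mol; n(NaOH) added = 0.2268 x 0.03099 = 0.007029 mol.
Base is in excess by 0.007029 - 0.006091 = 0.0009371 mol in a total volume of 0.06470 L.
[OH^-] = 0.0009371/0.06470 = 0.01448 M, so pOH = 1.84 and pH = 14.00 - 1.84 = 12.16.

12.16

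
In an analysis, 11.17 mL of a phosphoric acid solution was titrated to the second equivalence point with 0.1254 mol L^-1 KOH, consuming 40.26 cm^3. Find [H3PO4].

0.226 M

n(KOH) = 0.1254 x 0.04026 = 0.005049 mol.
At the second equivalence point, 2 mol OH^- react per mol H3PO4, so n(H3PO4) = 0.005049 / 2 = 0.002524 mol.
[H3PO4] = 0.002524 / 0.01117 L = 0.226 M.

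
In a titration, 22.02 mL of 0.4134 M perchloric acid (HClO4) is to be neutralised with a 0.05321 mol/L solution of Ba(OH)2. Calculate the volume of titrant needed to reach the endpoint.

n(HClO4) = 0.4134 mol/L x 0.02202 L = 0.009103 mol.
The neutralisation is 2 HClO4 : 1 Ba(OH)2, so n(Ba(OH)2) = 0.009103 x 1/2 = 0.004552 mol.
V(Ba(OH)2) = 0.004552 / 0.05321 = 0.08554 L = 85.5 mL.

85.5 mL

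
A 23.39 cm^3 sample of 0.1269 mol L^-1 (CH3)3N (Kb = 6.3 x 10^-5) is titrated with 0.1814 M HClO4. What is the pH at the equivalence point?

5.46

n((CH3)3N) = 0.1269 x 0.02339 = 0.002968 mol; V(HClO4) at equivalence = 0.002968/0.1814 = 0.01636 L.
At equivalence the base is fully converted to (CH3)3NH+; total volume = 0.03975 L, so [(CH3)3NH+] = 0.002968/0.03975 = 0.07467 M.
Ka((CH3)3NH+) = Kw/Kb = 1.0e-14 / 6.3 x 10^-5 = 1.59e-10.
[H^+] = sqrt(Ka x [(CH3)3NH+]) = sqrt(1.59e-10 x 0.07467) = 3.44e-6 M.
pH = -log(3.44e-6) = 5.46.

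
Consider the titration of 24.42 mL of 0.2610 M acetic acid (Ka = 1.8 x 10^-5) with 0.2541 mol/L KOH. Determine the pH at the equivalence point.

n(CH3COOH) = 0.2610 x 0.02442 = 0.006374 mol; V(KOH) at equivalence = 0.006374/0.2541 = 0.02508 L.
At equivalence all the acid is converted to CH3COO-; total volume = 0.02442 + 0.02508 = 0.04950 L, so [CH3COO-] = 0.006374/0.04950 = 0.1288 M.
Kb = Kw/Ka = 1.0e-14 / 1.8 x 10^-5 = 5.56e-10.
[OH^-] = sqrt(Kb x [CH3COO-]) = sqrt(5.56e-10 x 0.1288) = 8.46e-6 M.
pOH = 5.07, so pH = 14.00 - 5.07 = 8.93.

8.93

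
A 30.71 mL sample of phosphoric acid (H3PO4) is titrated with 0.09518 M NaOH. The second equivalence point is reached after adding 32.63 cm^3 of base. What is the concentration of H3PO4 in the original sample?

n(NaOH) = 0.09518 x 0.03263 = 0.003106 mol.
At the second equivalence point, 2 mol OH^- react per mol H3PO4, so n(H3PO4) = 0.003106 / 2 = 0.001553 mol.
[H3PO4] = 0.001553 / 0.03071 L = 0.0506 M.

0.0506 M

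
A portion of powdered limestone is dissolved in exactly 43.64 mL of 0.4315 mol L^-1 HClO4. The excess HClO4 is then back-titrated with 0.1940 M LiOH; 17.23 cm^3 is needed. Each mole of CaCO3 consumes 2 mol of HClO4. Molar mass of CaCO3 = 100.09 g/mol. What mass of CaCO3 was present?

Total n(HClO4) added = 0.4315 x 0.04364 = 0.01883 mol.
n(LiOH) used = 0.1940 x 0.01723 = 0.003343 mol, which equals the excess n(HClO4).
So n(HClO4) consumed by the sample = 0.01883 - 0.003343 = 0.01549 mol.
n(CaCO3) = 0.01549 / 2 = 0.007744 mol.
mass = 0.007744 mol x 100.09 g/mol = 0.775 g.

0.775 g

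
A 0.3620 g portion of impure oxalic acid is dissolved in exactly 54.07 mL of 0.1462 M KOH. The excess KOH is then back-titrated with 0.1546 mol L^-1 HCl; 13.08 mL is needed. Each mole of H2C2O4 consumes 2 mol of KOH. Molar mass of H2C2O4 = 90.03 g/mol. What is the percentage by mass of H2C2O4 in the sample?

Total n(KOH) added = 0.1462 x 0.05407 = 0.007905 mol.
n(HCl) used = 0.1546 x 0.01308 = 0.002022 mol, which equals the excess n(KOH).
So n(KOH) consumed by the sample = 0.007905 - 0.002022 = 0.005883 mol.
n(H2C2O4) = 0.005883 / 2 = 0.002941 mol.
mass H2C2O4 = 0.002941 x 90.03 = 0.2648 g, so %H2C2O4 = 0.2648/0.3620 x 100 = 73.2%.

73.2%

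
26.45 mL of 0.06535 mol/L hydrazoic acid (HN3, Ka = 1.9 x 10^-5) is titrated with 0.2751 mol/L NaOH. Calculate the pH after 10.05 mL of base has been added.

12.45

n(acid) = 0.06535 x 0.02645 = 0.001729 mol; n(NaOH) added = 0.2751 x 0.01005 = 0.002765 mol.
Base is in excess by 0.002765 - 0.001729 = 0.001036 mol in a total volume of 0.03650 L.
[OH^-] = 0.001036/0.03650 = 0.02839 M, so pOH = 1.55 and pH = 14.00 - 1.55 = 12.45.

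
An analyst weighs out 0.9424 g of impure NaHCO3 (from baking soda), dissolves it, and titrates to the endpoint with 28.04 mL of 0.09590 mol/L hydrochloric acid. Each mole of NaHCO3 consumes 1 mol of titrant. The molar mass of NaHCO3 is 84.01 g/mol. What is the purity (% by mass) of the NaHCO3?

24.0%

n(HCl) = 0.09590 x 0.02804 = 0.002689 mol.
n(NaHCO3) = 0.002689 / 1 = 0.002689 mol.
mass of NaHCO3 = 0.002689 x 84.01 = 0.2259 g.
% purity = 0.2259 / 0.9424 x 100 = 24.0%.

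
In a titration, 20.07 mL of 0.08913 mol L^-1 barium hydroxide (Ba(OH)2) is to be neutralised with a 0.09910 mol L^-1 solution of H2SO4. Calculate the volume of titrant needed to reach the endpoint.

18.1 mL

n(Ba(OH)2) = 0.08913 mol/L x 0.02007 L = 0.001789 mol.
At equivalence n(H2SO4) = n(Ba(OH)2) = 0.001789 mol.
V(H2SO4) = 0.001789 / 0.09910 = 0.01805 L = 18.1 mL.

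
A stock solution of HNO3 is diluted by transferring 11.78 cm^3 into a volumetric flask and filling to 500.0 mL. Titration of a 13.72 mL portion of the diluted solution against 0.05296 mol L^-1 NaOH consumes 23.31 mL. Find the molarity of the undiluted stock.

n(NaOH) = 0.05296 x 0.02331 = 0.001234 mol.
n(HNO3) in the aliquot = 0.001234 mol.
[diluted HNO3] = 0.001234 / 0.01372 = 0.08998 M.
Dilution factor = 500.0/11.78 = 42.44, so [stock] = 0.08998 x 42.44 = 3.82 M.

3.82 M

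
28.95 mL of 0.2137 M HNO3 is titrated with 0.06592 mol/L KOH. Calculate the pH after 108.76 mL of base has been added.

n(acid) = 0.2137 x 0.02895 = 0.006187 mol; n(KOH) added = 0.06592 x 0.1088 = 0.007169 mol.
Base is in excess by 0.007169 - 0.006187 = 0.0009828 mol in a total volume of 0.1377 L.
[OH^-] = 0.0009828/0.1377 = 0.007137 M, so pOH = 2.15 and pH = 14.00 - 2.15 = 11.85.

11.85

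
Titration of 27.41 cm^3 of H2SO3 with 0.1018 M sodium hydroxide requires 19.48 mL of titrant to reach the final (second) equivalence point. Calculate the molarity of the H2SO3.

0.0362 M

n(NaOH) = 0.1018 x 0.01948 = 0.001983 mol.
At the final (second) equivalence point, 2 mol OH^- react per mol H2SO3, so n(H2SO3) = 0.001983 / 2 = 0.0009915 mol.
[H2SO3] = 0.0009915 / 0.02741 L = 0.0362 M.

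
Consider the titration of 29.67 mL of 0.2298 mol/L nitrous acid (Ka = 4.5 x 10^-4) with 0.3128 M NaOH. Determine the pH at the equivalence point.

8.23

n(HNO2) = 0.2298 x 0.02967 = 0.006818 mol; V(NaOH) at equivalence = 0.006818/0.3128 = 0.02180 L.
At equivalence all the acid is converted to NO2-; total volume = 0.02967 + 0.02180 = 0.05147 L, so [NO2-] = 0.006818/0.05147 = 0.1325 M.
Kb = Kw/Ka = 1.0e-14 / 4.5 x 10^-4 = 2.22e-11.
[OH^-] = sqrt(Kb x [NO2-]) = sqrt(2.22e-11 x 0.1325) = 1.72e-6 M.
pOH = 5.77, so pH = 14.00 - 5.77 = 8.23.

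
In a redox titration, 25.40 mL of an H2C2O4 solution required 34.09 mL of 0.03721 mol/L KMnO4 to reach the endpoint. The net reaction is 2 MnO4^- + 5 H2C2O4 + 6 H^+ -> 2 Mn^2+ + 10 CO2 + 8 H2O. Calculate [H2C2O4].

0.125 M

n(KMnO4) = 0.03721 x 0.03409 = 0.001268 mol.
From the balanced equation, 2 mol KMnO4 reacts with 5 mol H2C2O4, so n(H2C2O4) = 0.001268 x 5/2 = 0.003171 mol.
[H2C2O4] = 0.003171 / 0.02540 L = 0.125 M.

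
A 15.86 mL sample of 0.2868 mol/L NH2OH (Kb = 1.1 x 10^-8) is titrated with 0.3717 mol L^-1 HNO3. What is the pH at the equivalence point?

3.42

n(NH2OH) = 0.2868 x 0.01586 = 0.004549 mol; V(HNO3) at equivalence = 0.004549/0.3717 = 0.01224 L.
At equivalence the base is fully converted to NH3OH+; total volume = 0.02810 L, so [NH3OH+] = 0.004549/0.02810 = 0.1619 M.
Ka(NH3OH+) = Kw/Kb = 1.0e-14 / 1.1 x 10^-8 = 9.09e-7.
[H^+] = sqrt(Ka x [NH3OH+]) = sqrt(9.09e-7 x 0.1619) = 0.000384 M.
pH = -log(0.000384) = 3.42.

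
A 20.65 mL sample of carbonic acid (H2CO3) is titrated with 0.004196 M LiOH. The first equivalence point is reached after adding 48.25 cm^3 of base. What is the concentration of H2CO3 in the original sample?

n(LiOH) = 0.004196 x 0.04825 = 0.0002025 mol.
At the first equivalence point, 1 mol OH^- react per mol H2CO3, so n(H2CO3) = 0.0002025 / 1 = 0.0002025 mol.
[H2CO3] = 0.0002025 / 0.02065 L = 0.00980 M.

0.00980 M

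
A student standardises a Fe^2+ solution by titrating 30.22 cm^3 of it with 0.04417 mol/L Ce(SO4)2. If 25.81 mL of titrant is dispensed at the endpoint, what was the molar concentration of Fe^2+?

0.0377 M

n(Ce(SO4)2) = 0.04417 x 0.02581 = 0.001140 mol.
From the balanced equation, 1 mol Ce(SO4)2 reacts with 1 mol Fe^2+, so n(Fe^2+) = 0.001140 x 1/1 = 0.001140 mol.
[Fe^2+] = 0.001140 / 0.03022 L = 0.0377 M.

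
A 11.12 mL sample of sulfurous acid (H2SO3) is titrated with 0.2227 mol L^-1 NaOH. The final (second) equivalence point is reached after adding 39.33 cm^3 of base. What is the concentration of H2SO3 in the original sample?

n(NaOH) = 0.2227 x 0.03933 = 0.008759 mol.
At the final (second) equivalence point, 2 mol OH^- react per mol H2SO3, so n(H2SO3) = 0.008759 / 2 = 0.004379 mol.
[H2SO3] = 0.004379 / 0.01112 L = 0.394 M.

0.394 M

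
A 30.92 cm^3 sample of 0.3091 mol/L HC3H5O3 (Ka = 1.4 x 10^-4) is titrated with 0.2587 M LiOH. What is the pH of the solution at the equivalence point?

n(HC3H5O3) = 0.3091 x 0.03092 = 0.009557 mol; V(LiOH) at equivalence = 0.009557/0.2587 = 0.03694 L.
At equivalence all the acid is converted to C3H5O3-; total volume = 0.03092 + 0.03694 = 0.06786 L, so [C3H5O3-] = 0.009557/0.06786 = 0.1408 M.
Kb = Kw/Ka = 1.0e-14 / 1.4 x 10^-4 = 7.14e-11.
[OH^-] = sqrt(Kb x [C3H5O3-]) = sqrt(7.14e-11 x 0.1408) = 3.17e-6 M.
pOH = 5.50, so pH = 14.00 - 5.50 = 8.50.

8.50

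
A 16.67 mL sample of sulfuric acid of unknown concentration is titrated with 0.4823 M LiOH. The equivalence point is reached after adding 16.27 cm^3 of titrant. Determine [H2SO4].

n(LiOH) delivered = 0.4823 x 0.01627 = 0.007847 mol.
The reaction is 1 H2SO4 + 2 LiOH, so n(H2SO4) = 0.007847 x 1/2 = 0.003924 mol.
[H2SO4] = 0.003924 mol / 0.01667 L = 0.235 M.

0.235 M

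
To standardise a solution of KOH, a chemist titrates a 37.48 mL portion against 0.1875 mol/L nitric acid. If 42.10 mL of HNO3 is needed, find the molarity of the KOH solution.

0.211 M

n(HNO3) delivered = 0.1875 x 0.04210 = 0.007894 mol.
For a 1:1 reaction, n(KOH) = 0.007894 mol.
[KOH] = 0.007894 mol / 0.03748 L = 0.211 M.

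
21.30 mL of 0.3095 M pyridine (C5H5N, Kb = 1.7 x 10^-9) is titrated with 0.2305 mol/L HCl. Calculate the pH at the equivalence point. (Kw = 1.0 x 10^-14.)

n(C5H5N) = 0.3095 x 0.02130 = 0.006592 mol; V(HCl) at equivalence = 0.006592/0.2305 = 0.02860 L.
At equivalence the base is fully converted to C5H5NH+; total volume = 0.04990 L, so [C5H5NH+] = 0.006592/0.04990 = 0.1321 M.
Ka(C5H5NH+) = Kw/Kb = 1.0e-14 / 1.7 x 10^-9 = 5.88e-6.
[H^+] = sqrt(Ka x [C5H5NH+]) = sqrt(5.88e-6 x 0.1321) = 0.000882 M.
pH = -log(0.000882) = 3.05.

3.05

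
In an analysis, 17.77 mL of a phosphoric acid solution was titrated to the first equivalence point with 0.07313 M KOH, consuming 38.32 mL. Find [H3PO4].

n(KOH) = 0.07313 x 0.03832 = 0.002802 mol.
At the first equivalence point, 1 mol OH^- react per mol H3PO4, so n(H3PO4) = 0.002802 / 1 = 0.002802 mol.
[H3PO4] = 0.002802 / 0.01777 L = 0.158 M.

0.158 M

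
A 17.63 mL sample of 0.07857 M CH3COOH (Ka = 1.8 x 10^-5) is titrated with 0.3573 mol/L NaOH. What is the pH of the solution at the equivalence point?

8.78

n(CH3COOH) = 0.07857 x 0.01763 = 0.001385 mol; V(NaOH) at equivalence = 0.001385/0.3573 = 0.003877 L.
At equivalence all the acid is converted to CH3COO-; total volume = 0.01763 + 0.003877 = 0.02151 L, so [CH3COO-] = 0.001385/0.02151 = 0.06441 M.
Kb = Kw/Ka = 1.0e-14 / 1.8 x 10^-5 = 5.56e-10.
[OH^-] = sqrt(Kb x [CH3COO-]) = sqrt(5.56e-10 x 0.06441) = 5.98e-6 M.
pOH = 5.22, so pH = 14.00 - 5.22 = 8.78.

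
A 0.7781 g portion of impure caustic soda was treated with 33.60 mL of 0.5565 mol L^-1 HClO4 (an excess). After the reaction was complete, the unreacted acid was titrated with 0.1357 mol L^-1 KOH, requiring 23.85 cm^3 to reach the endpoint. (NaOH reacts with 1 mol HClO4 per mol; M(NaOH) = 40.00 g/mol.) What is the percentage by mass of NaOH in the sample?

79.5%

Total n(HClO4) added = 0.5565 x 0.03360 = 0.01870 mol.
n(KOH) used = 0.1357 x 0.02385 = 0.003236 mol, which equals the excess n(HClO4).
So n(HClO4) consumed by the sample = 0.01870 - 0.003236 = 0.01546 mol.
n(NaOH) = 0.01546 / 1 = 0.01546 mol.
mass NaOH = 0.01546 x 40.00 = 0.6185 g, so %NaOH = 0.6185/0.7781 x 100 = 79.5%.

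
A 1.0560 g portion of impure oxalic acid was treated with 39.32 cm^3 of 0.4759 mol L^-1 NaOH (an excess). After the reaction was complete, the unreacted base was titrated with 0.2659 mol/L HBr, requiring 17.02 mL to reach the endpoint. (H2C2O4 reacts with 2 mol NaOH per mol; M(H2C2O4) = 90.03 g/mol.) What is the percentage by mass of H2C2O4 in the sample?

Total n(NaOH) added = 0.4759 x 0.03932 = 0.01871 mol.
n(HBr) used = 0.2659 x 0.01702 = 0.004526 mol, which equals the excess n(NaOH).
So n(NaOH) consumed by the sample = 0.01871 - 0.004526 = 0.01419 mol.
n(H2C2O4) = 0.01419 / 2 = 0.007093 mol.
mass H2C2O4 = 0.007093 x 90.03 = 0.6386 g, so %H2C2O4 = 0.6386/1.0560 x 100 = 60.5%.

60.5%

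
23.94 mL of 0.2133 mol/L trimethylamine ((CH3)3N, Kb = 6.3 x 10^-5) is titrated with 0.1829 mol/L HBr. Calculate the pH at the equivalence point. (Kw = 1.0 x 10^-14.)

5.40

n((CH3)3N) = 0.2133 x 0.02394 = 0.005106 mol; V(HBr) at equivalence = 0.005106/0.1829 = 0.02792 L.
At equivalence the base is fully converted to (CH3)3NH+; total volume = 0.05186 L, so [(CH3)3NH+] = 0.005106/0.05186 = 0.09847 M.
Ka((CH3)3NH+) = Kw/Kb = 1.0e-14 / 6.3 x 10^-5 = 1.59e-10.
[H^+] = sqrt(Ka x [(CH3)3NH+]) = sqrt(1.59e-10 x 0.09847) = 3.95e-6 M.
pH = -log(3.95e-6) = 5.40.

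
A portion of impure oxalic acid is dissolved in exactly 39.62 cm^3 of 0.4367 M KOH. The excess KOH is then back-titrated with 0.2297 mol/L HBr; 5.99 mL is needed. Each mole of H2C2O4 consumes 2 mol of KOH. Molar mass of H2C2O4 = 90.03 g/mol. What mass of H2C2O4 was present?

0.717 g

Total n(KOH) added = 0.4367 x 0.03962 = 0.01730 mol.
n(HBr) used = 0.2297 x 0.005990 = 0.001376 mol, which equals the excess n(KOH).
So n(KOH) consumed by the sample = 0.01730 - 0.001376 = 0.01593 mol.
n(H2C2O4) = 0.01593 / 2 = 0.007963 mol.
mass = 0.007963 mol x 90.03 g/mol = 0.717 g.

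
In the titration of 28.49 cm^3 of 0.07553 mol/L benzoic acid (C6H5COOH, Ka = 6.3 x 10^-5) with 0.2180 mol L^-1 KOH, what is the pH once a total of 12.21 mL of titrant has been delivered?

n(acid) = 0.07553 x 0.02849 = 0.002152 mol; n(KOH) added = 0.2180 x 0.01221 = 0.002662 mol.
Base is in excess by 0.002662 - 0.002152 = 0.0005099 mol in a total volume of 0.04070 L.
[OH^-] = 0.0005099/0.04070 = 0.01253 M, so pOH = 1.90 and pH = 14.00 - 1.90 = 12.10.

12.10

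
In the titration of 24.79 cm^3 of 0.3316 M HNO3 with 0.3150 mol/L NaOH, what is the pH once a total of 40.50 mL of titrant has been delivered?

12.84

n(acid) = 0.3316 x 0.02479 = 0.008220 mol; n(NaOH) added = 0.3150 x 0.04050 = 0.01276 mol.
Base is in excess by 0.01276 - 0.008220 = 0.004537 mol in a total volume of 0.06529 L.
[OH^-] = 0.004537/0.06529 = 0.06949 M, so pOH = 1.16 and pH = 14.00 - 1.16 = 12.84.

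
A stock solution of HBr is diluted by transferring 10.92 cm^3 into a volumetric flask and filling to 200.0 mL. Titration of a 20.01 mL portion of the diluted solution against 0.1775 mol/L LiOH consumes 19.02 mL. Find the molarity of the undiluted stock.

3.09 M

n(LiOH) = 0.1775 x 0.01902 = 0.003376 mol.
n(HBr) in the aliquot = 0.003376 mol.
[diluted HBr] = 0.003376 / 0.02001 = 0.1687 M.
Dilution factor = 200.0/10.92 = 18.32, so [stock] = 0.1687 x 18.32 = 3.09 M.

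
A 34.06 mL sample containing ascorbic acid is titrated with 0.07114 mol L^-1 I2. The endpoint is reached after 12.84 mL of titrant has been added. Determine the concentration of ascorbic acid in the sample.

0.0268 M

n(I2) = 0.07114 x 0.01284 = 0.0009134 mol.
From the balanced equation, 1 mol I2 reacts with 1 mol ascorbic acid, so n(ascorbic acid) = 0.0009134 x 1/1 = 0.0009134 mol.
[ascorbic acid] = 0.0009134 / 0.03406 L = 0.0268 M.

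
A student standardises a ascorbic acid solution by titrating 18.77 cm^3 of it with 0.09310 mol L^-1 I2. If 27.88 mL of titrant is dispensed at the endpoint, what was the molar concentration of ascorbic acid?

0.138 M

n(I2) = 0.09310 x 0.02788 = 0.002596 mol.
From the balanced equation, 1 mol I2 reacts with 1 mol ascorbic acid, so n(ascorbic acid) = 0.002596 x 1/1 = 0.002596 mol.
[ascorbic acid] = 0.002596 / 0.01877 L = 0.138 M.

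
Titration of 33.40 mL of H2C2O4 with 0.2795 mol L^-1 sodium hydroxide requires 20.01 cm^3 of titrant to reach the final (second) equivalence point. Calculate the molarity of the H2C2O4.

0.0837 M

n(NaOH) = 0.2795 x 0.02001 = 0.005593 mol.
At the final (second) equivalence point, 2 mol OH^- react per mol H2C2O4, so n(H2C2O4) = 0.005593 / 2 = 0.002796 mol.
[H2C2O4] = 0.002796 / 0.03340 L = 0.0837 M.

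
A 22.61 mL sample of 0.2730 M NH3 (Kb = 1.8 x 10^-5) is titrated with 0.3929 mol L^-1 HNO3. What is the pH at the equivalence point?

n(NH3) = 0.2730 x 0.02261 = 0.006173 mol; V(HNO3) at equivalence = 0.006173/0.3929 = 0.01571 L.
At equivalence the base is fully converted to NH4+; total volume = 0.03832 L, so [NH4+] = 0.006173/0.03832 = 0.1611 M.
Ka(NH4+) = Kw/Kb = 1.0e-14 / 1.8 x 10^-5 = 5.56e-10.
[H^+] = sqrt(Ka x [NH4+]) = sqrt(5.56e-10 x 0.1611) = 9.46e-6 M.
pH = -log(9.46e-6) = 5.02.

5.02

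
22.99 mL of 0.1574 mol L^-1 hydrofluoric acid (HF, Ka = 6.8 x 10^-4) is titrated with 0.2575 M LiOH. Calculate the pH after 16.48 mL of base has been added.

12.20

n(acid) = 0.1574 x 0.02299 = 0.003619 mol; n(LiOH) added = 0.2575 x 0.01648 = 0.004244 mol.
Base is in excess by 0.004244 - 0.003619 = 0.0006250 mol in a total volume of 0.03947 L.
[OH^-] = 0.0006250/0.03947 = 0.01583 M, so pOH = 1.80 and pH = 14.00 - 1.80 = 12.20.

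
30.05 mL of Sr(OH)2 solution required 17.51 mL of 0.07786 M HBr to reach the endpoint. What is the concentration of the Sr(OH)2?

0.0227 M

n(HBr) delivered = 0.07786 x 0.01751 = 0.001363 mol.
The reaction is 1 Sr(OH)2 + 2 HBr, so n(Sr(OH)2) = 0.001363 x 1/2 = 0.0006817 mol.
[Sr(OH)2] = 0.0006817 mol / 0.03005 L = 0.0227 M.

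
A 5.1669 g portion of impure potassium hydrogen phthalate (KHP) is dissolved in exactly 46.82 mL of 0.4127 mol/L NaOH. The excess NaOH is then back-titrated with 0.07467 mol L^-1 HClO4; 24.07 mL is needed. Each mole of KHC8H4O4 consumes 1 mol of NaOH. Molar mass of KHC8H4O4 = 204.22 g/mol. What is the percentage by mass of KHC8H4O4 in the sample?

Total n(NaOH) added = 0.4127 x 0.04682 = 0.01932 mol.
n(HClO4) used = 0.07467 x 0.02407 = 0.001797 mol, which equals the excess n(NaOH).
So n(NaOH) consumed by the sample = 0.01932 - 0.001797 = 0.01753 mol.
n(KHC8H4O4) = 0.01753 / 1 = 0.01753 mol.
mass KHC8H4O4 = 0.01753 x 204.22 = 3.579 g, so %KHC8H4O4 = 3.579/5.1669 x 100 = 69.3%.

69.3%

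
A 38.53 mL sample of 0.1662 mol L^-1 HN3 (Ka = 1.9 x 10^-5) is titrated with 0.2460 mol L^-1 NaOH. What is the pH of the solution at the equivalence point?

8.86

n(HN3) = 0.1662 x 0.03853 = 0.006404 mol; V(NaOH) at equivalence = 0.006404/0.2460 = 0.02603 L.
At equivalence all the acid is converted to N3-; total volume = 0.03853 + 0.02603 = 0.06456 L, so [N3-] = 0.006404/0.06456 = 0.09919 M.
Kb = Kw/Ka = 1.0e-14 / 1.9 x 10^-5 = 5.26e-10.
[OH^-] = sqrt(Kb x [N3-]) = sqrt(5.26e-10 x 0.09919) = 7.23e-6 M.
pOH = 5.14, so pH = 14.00 - 5.14 = 8.86.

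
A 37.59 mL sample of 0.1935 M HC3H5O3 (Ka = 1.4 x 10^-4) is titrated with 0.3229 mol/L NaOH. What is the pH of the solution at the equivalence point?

8.47

n(HC3H5O3) = 0.1935 x 0.03759 = 0.007274 mol; V(NaOH) at equivalence = 0.007274/0.3229 = 0.02253 L.
At equivalence all the acid is converted to C3H5O3-; total volume = 0.03759 + 0.02253 = 0.06012 L, so [C3H5O3-] = 0.007274/0.06012 = 0.1210 M.
Kb = Kw/Ka = 1.0e-14 / 1.4 x 10^-4 = 7.14e-11.
[OH^-] = sqrt(Kb x [C3H5O3-]) = sqrt(7.14e-11 x 0.1210) = 2.94e-6 M.
pOH = 5.53, so pH = 14.00 - 5.53 = 8.47.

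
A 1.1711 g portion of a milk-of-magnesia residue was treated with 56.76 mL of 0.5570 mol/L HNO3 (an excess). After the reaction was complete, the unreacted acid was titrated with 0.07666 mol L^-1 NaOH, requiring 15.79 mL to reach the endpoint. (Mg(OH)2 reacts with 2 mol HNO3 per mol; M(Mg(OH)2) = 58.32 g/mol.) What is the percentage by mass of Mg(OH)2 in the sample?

75.7%

Total n(HNO3) added = 0.5570 x 0.05676 = 0.03162 mol.
n(NaOH) used = 0.07666 x 0.01579 = 0.001210 mol, which equals the excess n(HNO3).
So n(HNO3) consumed by the sample = 0.03162 - 0.001210 = 0.03040 mol.
n(Mg(OH)2) = 0.03040 / 2 = 0.01520 mol.
mass Mg(OH)2 = 0.01520 x 58.32 = 0.8866 g, so %Mg(OH)2 = 0.8866/1.1711 x 100 = 75.7%.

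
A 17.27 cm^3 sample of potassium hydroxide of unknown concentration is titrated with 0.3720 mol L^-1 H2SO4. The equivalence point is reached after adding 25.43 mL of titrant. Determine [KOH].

n(H2SO4) delivered = 0.3720 x 0.02543 = 0.009460 mol.
The reaction is 2 KOH + 1 H2SO4, so n(KOH) = 0.009460 x 2/1 = 0.01892 mol.
[KOH] = 0.01892 mol / 0.01727 L = 1.10 M.

1.10 M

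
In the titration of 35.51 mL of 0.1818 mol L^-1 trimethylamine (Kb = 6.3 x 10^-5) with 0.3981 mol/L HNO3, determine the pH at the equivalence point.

n((CH3)3N) = 0.1818 x 0.03551 = 0.006456 mol; V(HNO3) at equivalence = 0.006456/0.3981 = 0.01622 L.
At equivalence the base is fully converted to (CH3)3NH+; total volume = 0.05173 L, so [(CH3)3NH+] = 0.006456/0.05173 = 0.1248 M.
Ka((CH3)3NH+) = Kw/Kb = 1.0e-14 / 6.3 x 10^-5 = 1.59e-10.
[H^+] = sqrt(Ka x [(CH3)3NH+]) = sqrt(1.59e-10 x 0.1248) = 4.45e-6 M.
pH = -log(4.45e-6) = 5.35.

5.35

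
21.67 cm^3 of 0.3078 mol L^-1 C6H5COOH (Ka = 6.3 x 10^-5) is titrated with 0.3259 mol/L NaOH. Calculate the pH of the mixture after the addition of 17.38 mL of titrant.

4.95

Initial n(C6H5COOH) = 0.3078 x 0.02167 = 0.006670 mol.
n(NaOH) added = 0.3259 x 0.01738 = 0.005664 mol, converting that many moles of C6H5COOH to C6H5COO-.
Remaining n(C6H5COOH) = 0.001006 mol; n(C6H5COO-) = 0.005664 mol.
By Henderson-Hasselbalch, pH = pKa + log([A^-]/[HA]) = 4.20 + log(0.005664/0.001006) = 4.20 + (+0.75) = 4.95.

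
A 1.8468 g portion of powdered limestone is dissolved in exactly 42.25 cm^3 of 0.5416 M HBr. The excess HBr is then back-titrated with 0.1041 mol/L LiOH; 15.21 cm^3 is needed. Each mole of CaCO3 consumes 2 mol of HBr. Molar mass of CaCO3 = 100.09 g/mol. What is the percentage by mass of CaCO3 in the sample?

Total n(HBr) added = 0.5416 x 0.04225 = 0.02288 mol.
n(LiOH) used = 0.1041 x 0.01521 = 0.001583 mol, which equals the excess n(HBr).
So n(HBr) consumed by the sample = 0.02288 - 0.001583 = 0.02130 mol.
n(CaCO3) = 0.02130 / 2 = 0.01065 mol.
mass CaCO3 = 0.01065 x 100.09 = 1.066 g, so %CaCO3 = 1.066/1.8468 x 100 = 57.7%.

57.7%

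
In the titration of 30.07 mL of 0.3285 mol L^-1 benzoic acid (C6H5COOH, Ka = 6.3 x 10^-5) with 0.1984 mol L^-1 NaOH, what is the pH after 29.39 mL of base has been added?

4.36

Initial n(C6H5COOH) = 0.3285 x 0.03007 = 0.009878 mol.
n(NaOH) added = 0.1984 x 0.02939 = 0.005831 mol, converting that many moles of C6H5COOH to C6H5COO-.
Remaining n(C6H5COOH) = 0.004047 mol; n(C6H5COO-) = 0.005831 mol.
By Henderson-Hasselbalch, pH = pKa + log([A^-]/[HA]) = 4.20 + log(0.005831/0.004047) = 4.20 + (+0.16) = 4.36.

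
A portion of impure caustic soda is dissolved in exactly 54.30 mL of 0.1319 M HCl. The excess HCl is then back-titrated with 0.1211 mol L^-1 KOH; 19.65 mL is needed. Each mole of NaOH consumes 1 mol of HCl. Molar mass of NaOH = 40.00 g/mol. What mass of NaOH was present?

Total n(HCl) added = 0.1319 x 0.05430 = 0.007162 mol.
n(KOH) used = 0.1211 x 0.01965 = 0.002380 mol, which equals the excess n(HCl).
So n(HCl) consumed by the sample = 0.007162 - 0.002380 = 0.004783 mol.
n(NaOH) = 0.004783 / 1 = 0.004783 mol.
mass = 0.004783 mol x 40.00 g/mol = 0.191 g.

0.191 g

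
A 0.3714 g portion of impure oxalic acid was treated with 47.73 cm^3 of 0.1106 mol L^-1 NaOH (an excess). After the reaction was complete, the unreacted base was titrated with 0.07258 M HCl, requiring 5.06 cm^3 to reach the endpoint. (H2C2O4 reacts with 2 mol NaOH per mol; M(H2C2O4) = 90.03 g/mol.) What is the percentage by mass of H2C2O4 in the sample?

Total n(NaOH) added = 0.1106 x 0.04773 = 0.005279 mol.
n(HCl) used = 0.07258 x 0.005060 = 0.0003673 mol, which equals the excess n(NaOH).
So n(NaOH) consumed by the sample = 0.005279 - 0.0003673 = 0.004912 mol.
n(H2C2O4) = 0.004912 / 2 = 0.002456 mol.
mass H2C2O4 = 0.002456 x 90.03 = 0.2211 g, so %H2C2O4 = 0.2211/0.3714 x 100 = 59.5%.

59.5%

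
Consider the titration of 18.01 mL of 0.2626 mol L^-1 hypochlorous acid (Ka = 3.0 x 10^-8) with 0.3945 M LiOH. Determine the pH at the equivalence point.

10.36

n(HClO) = 0.2626 x 0.01801 = 0.004729 mol; V(LiOH) at equivalence = 0.004729/0.3945 = 0.01199 L.
At equivalence all the acid is converted to ClO-; total volume = 0.01801 + 0.01199 = 0.03000 L, so [ClO-] = 0.004729/0.03000 = 0.1577 M.
Kb = Kw/Ka = 1.0e-14 / 3.0 x 10^-8 = 3.33e-7.
[OH^-] = sqrt(Kb x [ClO-]) = sqrt(3.33e-7 x 0.1577) = 0.000229 M.
pOH = 3.64, so pH = 14.00 - 3.64 = 10.36.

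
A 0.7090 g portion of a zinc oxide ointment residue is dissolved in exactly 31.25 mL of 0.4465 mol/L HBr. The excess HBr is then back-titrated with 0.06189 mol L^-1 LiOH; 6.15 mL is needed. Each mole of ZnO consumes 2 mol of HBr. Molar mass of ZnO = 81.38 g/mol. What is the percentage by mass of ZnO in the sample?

77.9%

Total n(HBr) added = 0.4465 x 0.03125 = 0.01395 mol.
n(LiOH) used = 0.06189 x 0.006150 = 0.0003806 mol, which equals the excess n(HBr).
So n(HBr) consumed by the sample = 0.01395 - 0.0003806 = 0.01357 mol.
n(ZnO) = 0.01357 / 2 = 0.006786 mol.
mass ZnO = 0.006786 x 81.38 = 0.5523 g, so %ZnO = 0.5523/0.7090 x 100 = 77.9%.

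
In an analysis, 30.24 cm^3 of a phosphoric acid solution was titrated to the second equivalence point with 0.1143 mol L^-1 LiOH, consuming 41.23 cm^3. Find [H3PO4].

0.0779 M

n(LiOH) = 0.1143 x 0.04123 = 0.004713 mol.
At the second equivalence point, 2 mol OH^- react per mol H3PO4, so n(H3PO4) = 0.004713 / 2 = 0.002356 mol.
[H3PO4] = 0.002356 / 0.03024 L = 0.0779 M.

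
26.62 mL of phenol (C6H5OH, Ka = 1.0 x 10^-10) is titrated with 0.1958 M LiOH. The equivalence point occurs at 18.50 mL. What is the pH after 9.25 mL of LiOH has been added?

10.00

9.25 mL is exactly half the equivalence volume (18.50/2), i.e. the half-equivalence point.
There, n(HA) = n(A^-), so pH = pKa = -log(1.0 x 10^-10) = 10.00.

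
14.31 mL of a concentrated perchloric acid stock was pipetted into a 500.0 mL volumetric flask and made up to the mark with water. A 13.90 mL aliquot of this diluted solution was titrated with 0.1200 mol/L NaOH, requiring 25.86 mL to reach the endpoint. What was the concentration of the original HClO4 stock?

n(NaOH) = 0.1200 x 0.02586 = 0.003103 mol.
n(HClO4) in the aliquot = 0.003103 mol.
[diluted HClO4] = 0.003103 / 0.01390 = 0.2233 M.
Dilution factor = 500.0/14.31 = 34.94, so [stock] = 0.2233 x 34.94 = 7.80 M.

7.80 M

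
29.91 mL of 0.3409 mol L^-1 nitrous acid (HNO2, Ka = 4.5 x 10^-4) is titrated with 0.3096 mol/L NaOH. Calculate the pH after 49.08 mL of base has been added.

12.80

n(acid) = 0.3409 x 0.02991 = 0.01020 mol; n(NaOH) added = 0.3096 x 0.04908 = 0.01520 mol.
Base is in excess by 0.01520 - 0.01020 = 0.004999 mol in a total volume of 0.07899 L.
[OH^-] = 0.004999/0.07899 = 0.06328 M, so pOH = 1.20 and pH = 14.00 - 1.20 = 12.80.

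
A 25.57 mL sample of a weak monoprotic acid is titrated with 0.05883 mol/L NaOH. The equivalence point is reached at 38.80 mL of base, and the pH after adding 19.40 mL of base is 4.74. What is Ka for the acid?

19.40 mL is half of the equivalence volume, so this is the half-equivalence point where [HA] = [A^-].
At half-equivalence pH = pKa, so pKa = 4.74.
Ka = 10^(-4.74) = 1.8 x 10^-5.

1.8 x 10^-5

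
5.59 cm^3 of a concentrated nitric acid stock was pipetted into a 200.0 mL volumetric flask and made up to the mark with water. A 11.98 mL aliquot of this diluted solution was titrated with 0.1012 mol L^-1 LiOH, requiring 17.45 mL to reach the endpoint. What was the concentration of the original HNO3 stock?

5.27 M

n(LiOH) = 0.1012 x 0.01745 = 0.001766 mol.
n(HNO3) in the aliquot = 0.001766 mol.
[diluted HNO3] = 0.001766 / 0.01198 = 0.1474 M.
Dilution factor = 200.0/5.590 = 35.78, so [stock] = 0.1474 x 35.78 = 5.27 M.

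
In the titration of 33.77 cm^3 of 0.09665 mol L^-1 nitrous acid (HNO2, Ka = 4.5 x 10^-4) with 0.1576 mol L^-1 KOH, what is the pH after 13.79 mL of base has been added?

3.65

Initial n(HNO2) = 0.09665 x 0.03377 = 0.003264 mol.
n(KOH) added = 0.1576 x 0.01379 = 0.002173 mol, converting that many moles of HNO2 to NO2-.
Remaining n(HNO2) = 0.001091 mol; n(NO2-) = 0.002173 mol.
By Henderson-Hasselbalch, pH = pKa + log([A^-]/[HA]) = 3.35 + log(0.002173/0.001091) = 3.35 + (+0.30) = 3.65.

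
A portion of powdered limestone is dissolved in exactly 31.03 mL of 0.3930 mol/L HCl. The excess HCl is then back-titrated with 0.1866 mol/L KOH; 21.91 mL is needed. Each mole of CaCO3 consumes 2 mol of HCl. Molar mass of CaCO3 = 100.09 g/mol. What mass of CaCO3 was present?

0.406 g

Total n(HCl) added = 0.3930 x 0.03103 = 0.01219 mol.
n(KOH) used = 0.1866 x 0.02191 = 0.004088 mol, which equals the excess n(HCl).
So n(HCl) consumed by the sample = 0.01219 - 0.004088 = 0.008106 mol.
n(CaCO3) = 0.008106 / 2 = 0.004053 mol.
mass = 0.004053 mol x 100.09 g/mol = 0.406 g.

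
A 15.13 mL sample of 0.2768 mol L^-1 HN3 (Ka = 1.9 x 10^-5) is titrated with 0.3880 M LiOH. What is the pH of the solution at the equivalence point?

n(HN3) = 0.2768 x 0.01513 = 0.004188 mol; V(LiOH) at equivalence = 0.004188/0.3880 = 0.01079 L.
At equivalence all the acid is converted to N3-; total volume = 0.01513 + 0.01079 = 0.02592 L, so [N3-] = 0.004188/0.02592 = 0.1615 M.
Kb = Kw/Ka = 1.0e-14 / 1.9 x 10^-5 = 5.26e-10.
[OH^-] = sqrt(Kb x [N3-]) = sqrt(5.26e-10 x 0.1615) = 9.22e-6 M.
pOH = 5.04, so pH = 14.00 - 5.04 = 8.96.

8.96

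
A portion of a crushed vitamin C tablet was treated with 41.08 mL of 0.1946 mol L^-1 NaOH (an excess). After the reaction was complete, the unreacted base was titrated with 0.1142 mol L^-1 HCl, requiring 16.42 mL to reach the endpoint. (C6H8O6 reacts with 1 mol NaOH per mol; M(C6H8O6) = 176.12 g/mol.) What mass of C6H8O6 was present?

1.08 g

Total n(NaOH) added = 0.1946 x 0.04108 = 0.007994 mol.
n(HCl) used = 0.1142 x 0.01642 = 0.001875 mol, which equals the excess n(NaOH).
So n(NaOH) consumed by the sample = 0.007994 - 0.001875 = 0.006119 mol.
n(C6H8O6) = 0.006119 / 1 = 0.006119 mol.
mass = 0.006119 mol x 176.12 g/mol = 1.08 g.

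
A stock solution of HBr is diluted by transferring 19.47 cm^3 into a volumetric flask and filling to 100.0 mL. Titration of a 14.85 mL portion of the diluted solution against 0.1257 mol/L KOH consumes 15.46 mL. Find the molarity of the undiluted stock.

0.672 M

n(KOH) = 0.1257 x 0.01546 = 0.001943 mol.
n(HBr) in the aliquot = 0.001943 mol.
[diluted HBr] = 0.001943 / 0.01485 = 0.1309 M.
Dilution factor = 100.0/19.47 = 5.136, so [stock] = 0.1309 x 5.136 = 0.672 M.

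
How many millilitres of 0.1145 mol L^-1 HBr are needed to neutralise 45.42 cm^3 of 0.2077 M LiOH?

n(LiOH) = 0.2077 mol/L x 0.04542 L = 0.009434 mol.
At equivalence n(HBr) = n(LiOH) = 0.009434 mol.
V(HBr) = 0.009434 / 0.1145 = 0.08239 L = 82.4 mL.

82.4 mL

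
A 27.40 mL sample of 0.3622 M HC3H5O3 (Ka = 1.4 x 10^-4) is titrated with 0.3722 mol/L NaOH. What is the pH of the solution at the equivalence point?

8.56

n(HC3H5O3) = 0.3622 x 0.02740 = 0.009924 mol; V(NaOH) at equivalence = 0.009924/0.3722 = 0.02666 L.
At equivalence all the acid is converted to C3H5O3-; total volume = 0.02740 + 0.02666 = 0.05406 L, so [C3H5O3-] = 0.009924/0.05406 = 0.1836 M.
Kb = Kw/Ka = 1.0e-14 / 1.4 x 10^-4 = 7.14e-11.
[OH^-] = sqrt(Kb x [C3H5O3-]) = sqrt(7.14e-11 x 0.1836) = 3.62e-6 M.
pOH = 5.44, so pH = 14.00 - 5.44 = 8.56.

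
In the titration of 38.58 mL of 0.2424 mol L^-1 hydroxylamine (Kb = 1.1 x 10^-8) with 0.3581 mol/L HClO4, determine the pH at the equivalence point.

3.44

n(NH2OH) = 0.2424 x 0.03858 = 0.009352 mol; V(HClO4) at equivalence = 0.009352/0.3581 = 0.02612 L.
At equivalence the base is fully converted to NH3OH+; total volume = 0.06470 L, so [NH3OH+] = 0.009352/0.06470 = 0.1446 M.
Ka(NH3OH+) = Kw/Kb = 1.0e-14 / 1.1 x 10^-8 = 9.09e-7.
[H^+] = sqrt(Ka x [NH3OH+]) = sqrt(9.09e-7 x 0.1446) = 0.000363 M.
pH = -log(0.000363) = 3.44.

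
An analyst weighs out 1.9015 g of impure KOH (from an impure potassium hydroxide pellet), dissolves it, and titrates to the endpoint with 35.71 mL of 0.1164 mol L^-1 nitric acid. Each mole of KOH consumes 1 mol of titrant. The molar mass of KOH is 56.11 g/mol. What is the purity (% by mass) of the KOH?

12.3%

n(HNO3) = 0.1164 x 0.03571 = 0.004157 mol.
n(KOH) = 0.004157 / 1 = 0.004157 mol.
mass of KOH = 0.004157 x 56.11 = 0.2332 g.
% purity = 0.2332 / 1.9015 x 100 = 12.3%.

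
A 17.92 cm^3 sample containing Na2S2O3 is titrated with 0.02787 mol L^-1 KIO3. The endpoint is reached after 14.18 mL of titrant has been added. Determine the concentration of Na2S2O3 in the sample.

n(KIO3) = 0.02787 x 0.01418 = 0.0003952 mol.
From the balanced equation, 1 mol KIO3 reacts with 6 mol Na2S2O3, so n(Na2S2O3) = 0.0003952 x 6/1 = 0.002371 mol.
[Na2S2O3] = 0.002371 / 0.01792 L = 0.132 M.

0.132 M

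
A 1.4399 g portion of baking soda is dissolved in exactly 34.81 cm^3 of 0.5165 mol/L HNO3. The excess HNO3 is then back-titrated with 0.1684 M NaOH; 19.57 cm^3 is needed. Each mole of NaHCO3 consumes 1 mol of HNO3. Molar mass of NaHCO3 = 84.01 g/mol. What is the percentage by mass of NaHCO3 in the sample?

Total n(HNO3) added = 0.5165 x 0.03481 = 0.01798 mol.
n(NaOH) used = 0.1684 x 0.01957 = 0.003296 mol, which equals the excess n(HNO3).
So n(HNO3) consumed by the sample = 0.01798 - 0.003296 = 0.01468 mol.
n(NaHCO3) = 0.01468 / 1 = 0.01468 mol.
mass NaHCO3 = 0.01468 x 84.01 = 1.234 g, so %NaHCO3 = 1.234/1.4399 x 100 = 85.7%.

85.7%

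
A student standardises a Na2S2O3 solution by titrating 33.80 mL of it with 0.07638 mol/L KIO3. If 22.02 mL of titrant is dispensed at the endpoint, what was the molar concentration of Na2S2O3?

0.299 M

n(KIO3) = 0.07638 x 0.02202 = 0.001682 mol.
From the balanced equation, 1 mol KIO3 reacts with 6 mol Na2S2O3, so n(Na2S2O3) = 0.001682 x 6/1 = 0.01009 mol.
[Na2S2O3] = 0.01009 / 0.03380 L = 0.299 M.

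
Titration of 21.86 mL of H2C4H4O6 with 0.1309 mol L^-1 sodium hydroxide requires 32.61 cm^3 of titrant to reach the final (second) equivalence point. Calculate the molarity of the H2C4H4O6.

0.0976 M

n(NaOH) = 0.1309 x 0.03261 = 0.004269 mol.
At the final (second) equivalence point, 2 mol OH^- react per mol H2C4H4O6, so n(H2C4H4O6) = 0.004269 / 2 = 0.002134 mol.
[H2C4H4O6] = 0.002134 / 0.02186 L = 0.0976 M.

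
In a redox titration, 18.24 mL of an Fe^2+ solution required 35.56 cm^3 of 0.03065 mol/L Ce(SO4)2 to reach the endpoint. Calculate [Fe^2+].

0.0598 M

n(Ce(SO4)2) = 0.03065 x 0.03556 = 0.001090 mol.
From the balanced equation, 1 mol Ce(SO4)2 reacts with 1 mol Fe^2+, so n(Fe^2+) = 0.001090 x 1/1 = 0.001090 mol.
[Fe^2+] = 0.001090 / 0.01824 L = 0.0598 M.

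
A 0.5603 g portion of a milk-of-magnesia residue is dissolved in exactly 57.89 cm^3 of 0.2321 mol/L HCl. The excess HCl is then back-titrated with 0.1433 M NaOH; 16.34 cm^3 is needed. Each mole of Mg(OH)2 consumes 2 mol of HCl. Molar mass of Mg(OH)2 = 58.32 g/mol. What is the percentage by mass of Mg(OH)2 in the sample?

Total n(HCl) added = 0.2321 x 0.05789 = 0.01344 mol.
n(NaOH) used = 0.1433 x 0.01634 = 0.002342 mol, which equals the excess n(HCl).
So n(HCl) consumed by the sample = 0.01344 - 0.002342 = 0.01109 mol.
n(Mg(OH)2) = 0.01109 / 2 = 0.005547 mol.
mass Mg(OH)2 = 0.005547 x 58.32 = 0.3235 g, so %Mg(OH)2 = 0.3235/0.5603 x 100 = 57.7%.

57.7%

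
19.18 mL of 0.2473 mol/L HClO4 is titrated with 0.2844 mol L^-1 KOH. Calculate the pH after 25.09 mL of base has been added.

n(acid) = 0.2473 x 0.01918 = 0.004743 mol; n(KOH) added = 0.2844 x 0.02509 = 0.007136 mol.
Base is in excess by 0.007136 - 0.004743 = 0.002392 mol in a total volume of 0.04427 L.
[OH^-] = 0.002392/0.04427 = 0.05404 M, so pOH = 1.27 and pH = 14.00 - 1.27 = 12.73.

12.73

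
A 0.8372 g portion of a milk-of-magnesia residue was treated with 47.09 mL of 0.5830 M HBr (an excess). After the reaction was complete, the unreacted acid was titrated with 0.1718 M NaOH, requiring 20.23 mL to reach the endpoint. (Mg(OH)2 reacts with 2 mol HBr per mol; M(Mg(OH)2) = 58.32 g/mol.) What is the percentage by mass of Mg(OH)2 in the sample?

Total n(HBr) added = 0.5830 x 0.04709 = 0.02745 mol.
n(NaOH) used = 0.1718 x 0.02023 = 0.003476 mol, which equals the excess n(HBr).
So n(HBr) consumed by the sample = 0.02745 - 0.003476 = 0.02398 mol.
n(Mg(OH)2) = 0.02398 / 2 = 0.01199 mol.
mass Mg(OH)2 = 0.01199 x 58.32 = 0.6992 g, so %Mg(OH)2 = 0.6992/0.8372 x 100 = 83.5%.

83.5%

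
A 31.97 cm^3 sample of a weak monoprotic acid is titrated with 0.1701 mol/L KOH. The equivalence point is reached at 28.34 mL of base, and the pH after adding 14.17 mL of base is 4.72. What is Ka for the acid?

14.17 mL is half of the equivalence volume, so this is the half-equivalence point where [HA] = [A^-].
At half-equivalence pH = pKa, so pKa = 4.72.
Ka = 10^(-4.72) = 1.9 x 10^-5.

1.9 x 10^-5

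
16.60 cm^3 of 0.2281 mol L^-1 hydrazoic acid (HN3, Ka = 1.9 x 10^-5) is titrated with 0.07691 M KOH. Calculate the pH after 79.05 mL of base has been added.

12.38

n(acid) = 0.2281 x 0.01660 = 0.003786 mol; n(KOH) added = 0.07691 x 0.07905 = 0.006080 mol.
Base is in excess by 0.006080 - 0.003786 = 0.002293 mol in a total volume of 0.09565 L.
[OH^-] = 0.002293/0.09565 = 0.02398 M, so pOH = 1.62 and pH = 14.00 - 1.62 = 12.38.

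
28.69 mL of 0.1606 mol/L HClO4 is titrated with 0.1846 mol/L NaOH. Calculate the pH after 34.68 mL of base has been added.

n(acid) = 0.1606 x 0.02869 = 0.004608 mol; n(NaOH) added = 0.1846 x 0.03468 = 0.006402 mol.
Base is in excess by 0.006402 - 0.004608 = 0.001794 mol in a total volume of 0.06337 L.
[OH^-] = 0.001794/0.06337 = 0.02831 M, so pOH = 1.55 and pH = 14.00 - 1.55 = 12.45.

12.45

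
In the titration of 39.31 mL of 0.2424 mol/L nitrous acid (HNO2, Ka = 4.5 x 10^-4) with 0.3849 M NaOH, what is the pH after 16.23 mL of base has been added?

Initial n(HNO2) = 0.2424 x 0.03931 = 0.009529 mol.
n(NaOH) added = 0.3849 x 0.01623 = 0.006247 mol, converting that many moles of HNO2 to NO2-.
Remaining n(HNO2) = 0.003282 mol; n(NO2-) = 0.006247 mol.
By Henderson-Hasselbalch, pH = pKa + log([A^-]/[HA]) = 3.35 + log(0.006247/0.003282) = 3.35 + (+0.28) = 3.63.

3.63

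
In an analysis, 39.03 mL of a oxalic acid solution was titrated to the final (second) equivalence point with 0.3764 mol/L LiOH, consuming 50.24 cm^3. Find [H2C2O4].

n(LiOH) = 0.3764 x 0.05024 = 0.01891 mol.
At the final (second) equivalence point, 2 mol OH^- react per mol H2C2O4, so n(H2C2O4) = 0.01891 / 2 = 0.009455 mol.
[H2C2O4] = 0.009455 / 0.03903 L = 0.242 M.

0.242 M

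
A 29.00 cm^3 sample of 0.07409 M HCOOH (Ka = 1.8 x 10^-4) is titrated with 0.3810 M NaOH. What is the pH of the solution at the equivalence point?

8.27

n(HCOOH) = 0.07409 x 0.02900 = 0.002149 mol; V(NaOH) at equivalence = 0.002149/0.3810 = 0.005639 L.
At equivalence all the acid is converted to HCOO-; total volume = 0.02900 + 0.005639 = 0.03464 L, so [HCOO-] = 0.002149/0.03464 = 0.06203 M.
Kb = Kw/Ka = 1.0e-14 / 1.8 x 10^-4 = 5.56e-11.
[OH^-] = sqrt(Kb x [HCOO-]) = sqrt(5.56e-11 x 0.06203) = 1.86e-6 M.
pOH = 5.73, so pH = 14.00 - 5.73 = 8.27.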